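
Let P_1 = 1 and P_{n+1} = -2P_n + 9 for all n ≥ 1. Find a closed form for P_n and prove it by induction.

Claim: P_n = (-2)^n + 3.

Base case: P_1 = 1, and (-2)^1 + 3 = -2 + 3 = 1.
Assume P_m = (-2)^m + 3 for some m ≥ 1.
Then P_{m+1} = -2P_m + 9 = -2·((-2)^m + 3) + 9 = -2·(-2)^m − 6 + 9 = (-2)^{m+1} + 3.
So the formula holds for m+1, and by induction P_n = (-2)^n + 3 for all n ≥ 1.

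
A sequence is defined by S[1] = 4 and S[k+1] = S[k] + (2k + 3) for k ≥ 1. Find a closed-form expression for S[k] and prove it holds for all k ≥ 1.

Claim: S[k] = k^2 + 2k + 1.

Base case: S[1] = 4, and 1^2 + 2·1 + 1 = 4.
Assume S[j] = j^2 + 2j + 1.
Then S[j+1] = S[j] + (2j + 3) = (j^2 + 2j + 1) + (2j + 3) = j^2 + 4j + 4,
and (j+1)^2 + 2·(j+1) + 1 = j^2 + 4j + 4.
This completes the inductive step, so S[k] = k^2 + 2k + 1 for all k ≥ 1.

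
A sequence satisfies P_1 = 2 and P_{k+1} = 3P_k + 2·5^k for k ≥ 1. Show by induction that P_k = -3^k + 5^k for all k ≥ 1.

Base case: P_1 = 2, and -3^1 + 5^1 = -3 + 5 = 2.
Assume P_r = -3^r + 5^r for some r ≥ 1.
Then P_{r+1} = 3P_r + 2·5^r = 3·(-3^r + 5^r) + 2·5^r = -3^{r+1} + 3·5^r + 2·5^r = -3^{r+1} + 5·5^r = -3^{r+1} + 5^{r+1}.
This completes the inductive step, so P_k = -3^k + 5^k for all k ≥ 1.

P_k = -3^k + 5^k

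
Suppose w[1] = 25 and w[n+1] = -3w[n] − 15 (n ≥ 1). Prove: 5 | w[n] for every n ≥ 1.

Base case: w[1] = 25 = 5·5, so 5 | w[1].
Assume 5 | w[r], so w[r] = 5t for some integer t.
Then w[r+1] = -3w[r] − 15 = -3·(5t) − 15 = 5(-3t − 3), so 5 | w[r+1].
Hence 5 | w[n] for every n ≥ 1, by induction.

5 | w[n]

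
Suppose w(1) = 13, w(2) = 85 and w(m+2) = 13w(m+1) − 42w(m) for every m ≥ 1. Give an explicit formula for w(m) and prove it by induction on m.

Claim: w(m) = 7^m + 6^m.

Base cases: w(1) = 13 and 7^1 + 6^1 = 13; w(2) = 85 and 7^2 + 6^2 = 85.
Assume w(j) = 7^j + 6^j for all 1 ≤ j ≤ r, where r ≥ 2.
Then w(r+1) = 13w(r) − 42w(r−1) = 13·(7^r + 6^r) − 42·(7^{r−1} + 6^{r−1}) = (13·7 − 42)7^{r−1} + (13·6 − 42)6^{r−1} = 49·7^{r−1} + 36·6^{r−1} = 7^{r+1} + 6^{r+1}.
Hence w(m) = 7^m + 6^m for every m ≥ 1, by strong induction.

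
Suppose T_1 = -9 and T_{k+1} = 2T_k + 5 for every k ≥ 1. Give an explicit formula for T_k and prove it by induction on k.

Claim: T_k = -2^{k+1} − 5.

Base case: T_1 = -9, and -2^{1+1} − 5 = -4 − 5 = -9.
Assume T_j = -2^{j+1} − 5 for some j ≥ 1.
Then T_{j+1} = 2T_j + 5 = 2·(-2^{j+1} − 5) + 5 = -2^{j+2} − 10 + 5 = -2^{j+2} − 5.
By induction, T_k = -2^{k+1} − 5 for all k ≥ 1.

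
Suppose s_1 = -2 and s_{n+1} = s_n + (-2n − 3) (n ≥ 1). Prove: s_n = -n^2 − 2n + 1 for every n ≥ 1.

Base case: s_1 = -2, and -1^2 − 2·1 + 1 = -2.
Assume s_m = -m^2 − 2m + 1.
Then s_{m+1} = s_m + (-2m − 3) = (-m^2 − 2m + 1) + (-2m − 3) = -m^2 − 4m − 2,
and -(m+1)^2 − 2·(m+1) + 1 = -m^2 − 4m − 2.
This completes the inductive step, so s_n = -n^2 − 2n + 1 for all n ≥ 1.

s_n = -n^2 − 2n + 1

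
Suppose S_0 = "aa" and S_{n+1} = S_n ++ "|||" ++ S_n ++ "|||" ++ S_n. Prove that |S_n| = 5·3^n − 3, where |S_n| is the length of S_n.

Base case: |S_0| = 2, and 5·3^0 − 3 = 2.
Assume |S_j| = 5·3^j − 3.
Then |S_{j+1}| = 3|S_j| + 6 = 3(5·3^j − 3) + 6 = 5·3^{j+1} − 9 + 6 = 5·3^{j+1} − 3.
Hence |S_n| = 5·3^n − 3 for every n ≥ 0, by induction.

|S_n| = 5·3^n − 3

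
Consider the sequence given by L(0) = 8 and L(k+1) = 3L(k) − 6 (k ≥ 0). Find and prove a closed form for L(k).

Claim: L(k) = 5·3^k + 3.

Base case: L(0) = 8, and 5·3^0 + 3 = 5 + 3 = 8.
Assume L(m) = 5·3^m + 3 for some m ≥ 0.
Then L(m+1) = 3L(m) − 6 = 3·(5·3^m + 3) − 6 = 15·3^m + 9 − 6 = 5·3^{m+1} + 3.
Hence L(k) = 5·3^k + 3 for every k ≥ 0, by induction.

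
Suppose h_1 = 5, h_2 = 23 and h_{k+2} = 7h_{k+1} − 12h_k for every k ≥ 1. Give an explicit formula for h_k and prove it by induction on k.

Claim: h_k = -3^k + 2·4^k.

Base cases: h_1 = 5 and -3^1 + 2·4^1 = 5; h_2 = 23 and -3^2 + 2·4^2 = 23.
Assume h_j = -3^j + 2·4^j for all 1 ≤ j ≤ r, where r ≥ 2.
Then h_{r+1} = 7h_r − 12h_{r−1} = 7·(-3^r + 2·4^r) − 12·(-3^{r−1} + 2·4^{r−1}) = -(7·3 − 12)3^{r−1} + 2·(7·4 − 12)4^{r−1} = -9·3^{r−1} + 32·4^{r−1} = -3^{r+1} + 2·4^{r+1}.
So the formula holds for r+1, and by strong induction h_k = -3^k + 2·4^k for all k ≥ 1.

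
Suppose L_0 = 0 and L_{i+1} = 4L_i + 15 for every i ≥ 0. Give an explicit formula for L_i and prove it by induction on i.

Claim: L_i = 5·4^i − 5.

Base case: L_0 = 0, and 5·4^0 − 5 = 5 − 5 = 0.
Assume L_m = 5·4^m − 5 for some m ≥ 0.
Then L_{m+1} = 4L_m + 15 = 4·(5·4^m − 5) + 15 = 20·4^m − 20 + 15 = 5·4^{m+1} − 5.
So the formula holds for m+1, and by induction L_i = 5·4^i − 5 for all i ≥ 0.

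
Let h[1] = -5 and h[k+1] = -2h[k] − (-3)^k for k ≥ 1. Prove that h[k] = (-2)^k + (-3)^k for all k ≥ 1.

Base case: h[1] = -5, and (-2)^1 + (-3)^1 = -2 − 3 = -5.
Assume h[r] = (-2)^r + (-3)^r for some r ≥ 1.
Then h[r+1] = -2h[r] − (-3)^r = -2·((-2)^r + (-3)^r) − (-3)^r = (-2)^{r+1} − 2·(-3)^r − (-3)^r = (-2)^{r+1} − 3·(-3)^r = (-2)^{r+1} + (-3)^{r+1}.
By induction, h[k] = (-2)^k + (-3)^k for all k ≥ 1.

h[k] = (-2)^k + (-3)^k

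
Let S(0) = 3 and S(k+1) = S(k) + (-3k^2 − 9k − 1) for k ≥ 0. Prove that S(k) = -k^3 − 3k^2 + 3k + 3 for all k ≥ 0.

Base case: S(0) = 3, and -0^3 − 3·0^2 + 3·0 + 3 = 3.
Assume S(j) = -j^3 − 3j^2 + 3j + 3.
Then S(j+1) = S(j) + (-3j^2 − 9j − 1) = (-j^3 − 3j^2 + 3j + 3) + (-3j^2 − 9j − 1) = -j^3 − 6j^2 − 6j + 2,
and -(j+1)^3 − 3·(j+1)^2 + 3·(j+1) + 3 = -j^3 − 6j^2 − 6j + 2.
By induction, S(k) = -k^3 − 3k^2 + 3k + 3 for all k ≥ 0.

S(k) = -k^3 − 3k^2 + 3k + 3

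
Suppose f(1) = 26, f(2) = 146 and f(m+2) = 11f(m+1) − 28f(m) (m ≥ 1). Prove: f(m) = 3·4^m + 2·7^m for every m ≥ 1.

Base cases: f(1) = 26 and 3·4^1 + 2·7^1 = 26; f(2) = 146 and 3·4^2 + 2·7^2 = 146.
Assume f(j) = 3·4^j + 2·7^j for all 1 ≤ j ≤ k, where k ≥ 2.
Then f(k+1) = 11f(k) − 28f(k−1) = 11·(3·4^k + 2·7^k) − 28·(3·4^{k−1} + 2·7^{k−1}) = 3·(11·4 − 28)4^{k−1} + 2·(11·7 − 28)7^{k−1} = 48·4^{k−1} + 98·7^{k−1} = 3·4^{k+1} + 2·7^{k+1}.
This completes the inductive step, so f(m) = 3·4^m + 2·7^m for all m ≥ 1.

f(m) = 3·4^m + 2·7^m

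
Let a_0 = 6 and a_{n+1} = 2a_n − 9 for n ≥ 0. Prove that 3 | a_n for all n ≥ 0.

Base case: a_0 = 6 = 3·2, so 3 | a_0.
Assume 3 | a_m, so a_m = 3t for some integer t.
Then a_{m+1} = 2a_m − 9 = 2·(3t) − 9 = 3(2t − 3), so 3 | a_{m+1}.
This completes the inductive step, so 3 | a_n for all n ≥ 0.

3 | a_n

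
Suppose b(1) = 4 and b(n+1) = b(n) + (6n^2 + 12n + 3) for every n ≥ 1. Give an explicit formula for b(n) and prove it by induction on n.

Claim: b(n) = 2n^3 + 3n^2 − 2n + 1.

Base case: b(1) = 4, and 2·1^3 + 3·1^2 − 2·1 + 1 = 4.
Assume b(r) = 2r^3 + 3r^2 − 2r + 1.
Then b(r+1) = b(r) + (6r^2 + 12r + 3) = (2r^3 + 3r^2 − 2r + 1) + (6r^2 + 12r + 3) = 2r^3 + 9r^2 + 10r + 4,
and 2·(r+1)^3 + 3·(r+1)^2 − 2·(r+1) + 1 = 2r^3 + 9r^2 + 10r + 4.
By induction, b(n) = 2n^3 + 3n^2 − 2n + 1 for all n ≥ 1.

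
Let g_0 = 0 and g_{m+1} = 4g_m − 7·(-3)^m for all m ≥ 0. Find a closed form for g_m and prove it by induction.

Claim: g_m = -4^m + (-3)^m.

Base case: g_0 = 0, and -4^0 + (-3)^0 = -1 + 1 = 0.
Assume g_r = -4^r + (-3)^r for some r ≥ 0.
Then g_{r+1} = 4g_r − 7·(-3)^r = 4·(-4^r + (-3)^r) − 7·(-3)^r = -4^{r+1} + 4·(-3)^r − 7·(-3)^r = -4^{r+1} − 3·(-3)^r = -4^{r+1} + (-3)^{r+1}.
So the formula holds for r+1, and by induction g_m = -4^m + (-3)^m for all m ≥ 0.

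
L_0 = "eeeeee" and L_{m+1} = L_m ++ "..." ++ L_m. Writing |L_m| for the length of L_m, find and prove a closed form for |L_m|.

Claim: |L_m| = 9·2^m − 3.

Base case: |L_0| = 6, and 9·2^0 − 3 = 6.
Assume |L_r| = 9·2^r − 3.
Then |L_{r+1}| = |L_r| + 3 + |L_r| = 2|L_r| + 3 = 2(9·2^r − 3) + 3 = 9·2^{r+1} − 6 + 3 = 9·2^{r+1} − 3.
This completes the inductive step, so |L_m| = 9·2^m − 3 for all m ≥ 0.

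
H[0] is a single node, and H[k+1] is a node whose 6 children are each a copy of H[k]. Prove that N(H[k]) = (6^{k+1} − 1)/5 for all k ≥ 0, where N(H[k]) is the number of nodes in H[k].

Base case: N(H[0]) = 1, and (6^{0+1} − 1)/5 = 1.
Assume N(H[m]) = (6^{m+1} − 1)/5.
Then N(H[m+1]) = 1 + 6N(H[m]) = 1 + 6·(6^{m+1} − 1)/5 = 1 + (6^{m+2} − 6)/5 = (5 + 6^{m+2} − 6)/5 = (6^{m+2} − 1)/5.
This completes the inductive step, so N(H[k]) = (6^{k+1} − 1)/5 for all k ≥ 0.

N(H[k]) = (6^{k+1} − 1)/5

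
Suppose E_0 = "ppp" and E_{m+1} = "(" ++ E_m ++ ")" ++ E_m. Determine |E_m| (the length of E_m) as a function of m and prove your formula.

Claim: |E_m| = 5·2^m − 2.

Base case: |E_0| = 3, and 5·2^0 − 2 = 3.
Assume |E_j| = 5·2^j − 2.
Then |E_{j+1}| = 1 + |E_j| + 1 + |E_j| = 2|E_j| + 2 = 2(5·2^j − 2) + 2 = 5·2^{j+1} − 4 + 2 = 5·2^{j+1} − 2.
Hence |E_m| = 5·2^m − 2 for every m ≥ 0, by induction.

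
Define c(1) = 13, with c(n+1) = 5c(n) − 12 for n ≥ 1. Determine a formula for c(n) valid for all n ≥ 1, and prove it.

Claim: c(n) = 2·5^n + 3.

Base case: c(1) = 13, and 2·5^1 + 3 = 10 + 3 = 13.
Assume c(j) = 2·5^j + 3 for some j ≥ 1.
Then c(j+1) = 5c(j) − 12 = 5·(2·5^j + 3) − 12 = 10·5^j + 15 − 12 = 2·5^{j+1} + 3.
So the formula holds for j+1, and by induction c(n) = 2·5^n + 3 for all n ≥ 1.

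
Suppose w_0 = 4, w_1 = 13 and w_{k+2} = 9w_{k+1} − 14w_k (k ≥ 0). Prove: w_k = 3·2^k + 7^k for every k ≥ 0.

Base cases: w_0 = 4 and 3·2^0 + 7^0 = 4; w_1 = 13 and 3·2^1 + 7^1 = 13.
Assume w_j = 3·2^j + 7^j for all 0 ≤ j ≤ m, where m ≥ 1.
Then w_{m+1} = 9w_m − 14w_{m−1} = 9·(3·2^m + 7^m) − 14·(3·2^{m−1} + 7^{m−1}) = 3·(9·2 − 14)2^{m−1} + (9·7 − 14)7^{m−1} = 12·2^{m−1} + 49·7^{m−1} = 3·2^{m+1} + 7^{m+1}.
Hence w_k = 3·2^k + 7^k for every k ≥ 0, by strong induction.

w_k = 3·2^k + 7^k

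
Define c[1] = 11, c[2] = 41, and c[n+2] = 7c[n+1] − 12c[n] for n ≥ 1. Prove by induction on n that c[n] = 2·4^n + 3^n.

Base cases: c[1] = 11 and 2·4^1 + 3^1 = 11; c[2] = 41 and 2·4^2 + 3^2 = 41.
Assume c[i] = 2·4^i + 3^i for all 1 ≤ i ≤ j, where j ≥ 2.
Then c[j+1] = 7c[j] − 12c[j−1] = 7·(2·4^j + 3^j) − 12·(2·4^{j−1} + 3^{j−1}) = 2·(7·4 − 12)4^{j−1} + (7·3 − 12)3^{j−1} = 32·4^{j−1} + 9·3^{j−1} = 2·4^{j+1} + 3^{j+1}.
So the formula holds for j+1, and by strong induction c[n] = 2·4^n + 3^n for all n ≥ 1.

c[n] = 2·4^n + 3^n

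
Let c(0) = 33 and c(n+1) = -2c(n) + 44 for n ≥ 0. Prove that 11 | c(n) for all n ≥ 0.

Base case: c(0) = 33 = 11·3, so 11 | c(0).
Assume 11 | c(m), so c(m) = 11t for some integer t.
Then c(m+1) = -2c(m) + 44 = -2·(11t) + 44 = 11(-2t + 4), so 11 | c(m+1).
Hence 11 | c(n) for every n ≥ 0, by induction.

11 | c(n)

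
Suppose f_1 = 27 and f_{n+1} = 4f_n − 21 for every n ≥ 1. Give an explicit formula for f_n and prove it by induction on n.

Claim: f_n = 5·4^n + 7.

Base case: f_1 = 27, and 5·4^1 + 7 = 20 + 7 = 27.
Assume f_r = 5·4^r + 7 for some r ≥ 1.
Then f_{r+1} = 4f_r − 21 = 4·(5·4^r + 7) − 21 = 20·4^r + 28 − 21 = 5·4^{r+1} + 7.
Hence f_n = 5·4^n + 7 for every n ≥ 1, by induction.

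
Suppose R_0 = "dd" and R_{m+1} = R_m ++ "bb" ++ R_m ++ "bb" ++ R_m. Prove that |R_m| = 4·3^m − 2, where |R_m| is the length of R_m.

Base case: |R_0| = 2, and 4·3^0 − 2 = 2.
Assume |R_k| = 4·3^k − 2.
Then |R_{k+1}| = 3|R_k| + 4 = 3(4·3^k − 2) + 4 = 4·3^{k+1} − 6 + 4 = 4·3^{k+1} − 2.
Hence |R_m| = 4·3^m − 2 for every m ≥ 0, by induction.

|R_m| = 4·3^m − 2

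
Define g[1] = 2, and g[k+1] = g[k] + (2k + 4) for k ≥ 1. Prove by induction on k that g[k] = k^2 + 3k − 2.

Base case: g[1] = 2, and 1^2 + 3·1 − 2 = 2.
Assume g[r] = r^2 + 3r − 2.
Then g[r+1] = g[r] + (2r + 4) = (r^2 + 3r − 2) + (2r + 4) = r^2 + 5r + 2,
and (r+1)^2 + 3·(r+1) − 2 = r^2 + 5r + 2.
Hence g[k] = k^2 + 3k − 2 for every k ≥ 1, by induction.

g[k] = k^2 + 3k − 2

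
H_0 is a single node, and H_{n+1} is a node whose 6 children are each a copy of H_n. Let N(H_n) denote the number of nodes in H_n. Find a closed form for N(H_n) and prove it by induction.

Claim: N(H_n) = (6^{n+1} − 1)/5.

Base case: N(H_0) = 1, and (6^{0+1} − 1)/5 = 1.
Assume N(H_j) = (6^{j+1} − 1)/5.
Then N(H_{j+1}) = 1 + 6N(H_j) = 1 + 6·(6^{j+1} − 1)/5 = 1 + (6^{j+2} − 6)/5 = (5 + 6^{j+2} − 6)/5 = (6^{j+2} − 1)/5.
So the formula holds for j+1, and by induction N(H_n) = (6^{n+1} − 1)/5 for all n ≥ 0.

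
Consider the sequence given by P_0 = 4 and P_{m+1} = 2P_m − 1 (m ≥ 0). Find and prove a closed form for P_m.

Claim: P_m = 3·2^m + 1.

Base case: P_0 = 4, and 3·2^0 + 1 = 3 + 1 = 4.
Assume P_j = 3·2^j + 1 for some j ≥ 0.
Then P_{j+1} = 2P_j − 1 = 2·(3·2^j + 1) − 1 = 6·2^j + 2 − 1 = 3·2^{j+1} + 1.
So the formula holds for j+1, and by induction P_m = 3·2^m + 1 for all m ≥ 0.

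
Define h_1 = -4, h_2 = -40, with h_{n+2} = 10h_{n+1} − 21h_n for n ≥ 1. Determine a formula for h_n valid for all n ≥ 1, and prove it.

Claim: h_n = -7^n + 3^n.

Base cases: h_1 = -4 and -7^1 + 3^1 = -4; h_2 = -40 and -7^2 + 3^2 = -40.
Assume h_j = -7^j + 3^j for all 1 ≤ j ≤ r, where r ≥ 2.
Then h_{r+1} = 10h_r − 21h_{r−1} = 10·(-7^r + 3^r) − 21·(-7^{r−1} + 3^{r−1}) = -(10·7 − 21)7^{r−1} + (10·3 − 21)3^{r−1} = -49·7^{r−1} + 9·3^{r−1} = -7^{r+1} + 3^{r+1}.
This completes the inductive step, so h_n = -7^n + 3^n for all n ≥ 1.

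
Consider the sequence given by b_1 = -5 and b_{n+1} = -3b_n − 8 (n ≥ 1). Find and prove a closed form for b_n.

Claim: b_n = (-3)^n − 2.

Base case: b_1 = -5, and (-3)^1 − 2 = -3 − 2 = -5.
Assume b_j = (-3)^j − 2 for some j ≥ 1.
Then b_{j+1} = -3b_j − 8 = -3·((-3)^j − 2) − 8 = -3·(-3)^j + 6 − 8 = (-3)^{j+1} − 2.
By induction, b_n = (-3)^n − 2 for all n ≥ 1.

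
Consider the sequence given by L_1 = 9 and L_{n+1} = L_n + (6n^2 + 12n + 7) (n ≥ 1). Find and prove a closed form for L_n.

Claim: L_n = 2n^3 + 3n^2 + 2n + 2.

Base case: L_1 = 9, and 2·1^3 + 3·1^2 + 2·1 + 2 = 9.
Assume L_k = 2k^3 + 3k^2 + 2k + 2.
Then L_{k+1} = L_k + (6k^2 + 12k + 7) = (2k^3 + 3k^2 + 2k + 2) + (6k^2 + 12k + 7) = 2k^3 + 9k^2 + 14k + 9,
and 2·(k+1)^3 + 3·(k+1)^2 + 2·(k+1) + 2 = 2k^3 + 9k^2 + 14k + 9.
By induction, L_n = 2n^3 + 3n^2 + 2n + 2 for all n ≥ 1.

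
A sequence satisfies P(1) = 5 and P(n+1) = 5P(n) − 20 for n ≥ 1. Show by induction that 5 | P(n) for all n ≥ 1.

Base case: P(1) = 5 = 5·1, so 5 | P(1).
Assume 5 | P(j), so P(j) = 5t for some integer t.
Then P(j+1) = 5P(j) − 20 = 5·(5t) − 20 = 5(5t − 4), so 5 | P(j+1).
This completes the inductive step, so 5 | P(n) for all n ≥ 1.

5 | P(n)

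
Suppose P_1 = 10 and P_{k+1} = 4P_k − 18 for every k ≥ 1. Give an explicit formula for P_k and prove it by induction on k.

Claim: P_k = 4^k + 6.

Base case: P_1 = 10, and 4^1 + 6 = 4 + 6 = 10.
Assume P_m = 4^m + 6 for some m ≥ 1.
Then P_{m+1} = 4P_m − 18 = 4·(4^m + 6) − 18 = 4^{m+1} + 24 − 18 = 4^{m+1} + 6.
This completes the inductive step, so P_k = 4^k + 6 for all k ≥ 1.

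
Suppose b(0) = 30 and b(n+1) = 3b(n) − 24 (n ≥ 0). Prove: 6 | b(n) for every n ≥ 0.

Base case: b(0) = 30 = 6·5, so 6 | b(0).
Assume 6 | b(m), so b(m) = 6t for some integer t.
Then b(m+1) = 3b(m) − 24 = 3·(6t) − 24 = 6(3t − 4), so 6 | b(m+1).
This completes the inductive step, so 6 | b(n) for all n ≥ 0.

6 | b(n)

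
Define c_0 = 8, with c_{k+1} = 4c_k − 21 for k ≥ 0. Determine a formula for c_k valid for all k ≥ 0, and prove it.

Claim: c_k = 4^k + 7.

Base case: c_0 = 8, and 4^0 + 7 = 1 + 7 = 8.
Assume c_j = 4^j + 7 for some j ≥ 0.
Then c_{j+1} = 4c_j − 21 = 4·(4^j + 7) − 21 = 4^{j+1} + 28 − 21 = 4^{j+1} + 7.
By induction, c_k = 4^k + 7 for all k ≥ 0.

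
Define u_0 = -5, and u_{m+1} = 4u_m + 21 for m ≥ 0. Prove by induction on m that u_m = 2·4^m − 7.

Base case: u_0 = -5, and 2·4^0 − 7 = 2 − 7 = -5.
Assume u_r = 2·4^r − 7 for some r ≥ 0.
Then u_{r+1} = 4u_r + 21 = 4·(2·4^r − 7) + 21 = 8·4^r − 28 + 21 = 2·4^{r+1} − 7.
So the formula holds for r+1, and by induction u_m = 2·4^m − 7 for all m ≥ 0.

u_m = 2·4^m − 7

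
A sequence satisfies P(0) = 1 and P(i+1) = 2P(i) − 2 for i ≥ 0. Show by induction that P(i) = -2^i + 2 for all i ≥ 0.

Base case: P(0) = 1, and -2^0 + 2 = -1 + 2 = 1.
Assume P(r) = -2^r + 2 for some r ≥ 0.
Then P(r+1) = 2P(r) − 2 = 2·(-2^r + 2) − 2 = -2^{r+1} + 4 − 2 = -2^{r+1} + 2.
Hence P(i) = -2^i + 2 for every i ≥ 0, by induction.

P(i) = -2^i + 2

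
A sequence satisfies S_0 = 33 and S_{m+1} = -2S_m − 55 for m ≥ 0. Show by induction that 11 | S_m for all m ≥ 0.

Base case: S_0 = 33 = 11·3, so 11 | S_0.
Assume 11 | S_k, so S_k = 11t for some integer t.
Then S_{k+1} = -2S_k − 55 = -2·(11t) − 55 = 11(-2t − 5), so 11 | S_{k+1}.
Hence 11 | S_m for every m ≥ 0, by induction.

11 | S_m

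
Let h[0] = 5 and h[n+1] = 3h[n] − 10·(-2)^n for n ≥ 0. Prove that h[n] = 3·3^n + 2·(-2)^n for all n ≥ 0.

Base case: h[0] = 5, and 3·3^0 + 2·(-2)^0 = 3 + 2 = 5.
Assume h[m] = 3·3^m + 2·(-2)^m for some m ≥ 0.
Then h[m+1] = 3h[m] − 10·(-2)^m = 3·(3·3^m + 2·(-2)^m) − 10·(-2)^m = 3·3^{m+1} + 6·(-2)^m − 10·(-2)^m = 3·3^{m+1} − 4·(-2)^m = 3·3^{m+1} + 2·(-2)^{m+1}.
So the formula holds for m+1, and by induction h[n] = 3·3^n + 2·(-2)^n for all n ≥ 0.

h[n] = 3·3^n + 2·(-2)^n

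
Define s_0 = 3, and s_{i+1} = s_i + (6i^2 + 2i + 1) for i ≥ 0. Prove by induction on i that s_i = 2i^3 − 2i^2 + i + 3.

Base case: s_0 = 3, and 2·0^3 − 2·0^2 + 0 + 3 = 3.
Assume s_r = 2r^3 − 2r^2 + r + 3.
Then s_{r+1} = s_r + (6r^2 + 2r + 1) = (2r^3 − 2r^2 + r + 3) + (6r^2 + 2r + 1) = 2r^3 + 4r^2 + 3r + 4,
and 2·(r+1)^3 − 2·(r+1)^2 + (r+1) + 3 = 2r^3 + 4r^2 + 3r + 4.
This completes the inductive step, so s_i = 2i^3 − 2i^2 + i + 3 for all i ≥ 0.

s_i = 2i^3 − 2i^2 + i + 3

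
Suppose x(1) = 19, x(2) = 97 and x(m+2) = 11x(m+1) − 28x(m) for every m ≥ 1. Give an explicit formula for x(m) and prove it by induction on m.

Claim: x(m) = 3·4^m + 7^m.

Base cases: x(1) = 19 and 3·4^1 + 7^1 = 19; x(2) = 97 and 3·4^2 + 7^2 = 97.
Assume x(i) = 3·4^i + 7^i for all 1 ≤ i ≤ j, where j ≥ 2.
Then x(j+1) = 11x(j) − 28x(j−1) = 11·(3·4^j + 7^j) − 28·(3·4^{j−1} + 7^{j−1}) = 3·(11·4 − 28)4^{j−1} + (11·7 − 28)7^{j−1} = 48·4^{j−1} + 49·7^{j−1} = 3·4^{j+1} + 7^{j+1}.
Hence x(m) = 3·4^m + 7^m for every m ≥ 1, by strong induction.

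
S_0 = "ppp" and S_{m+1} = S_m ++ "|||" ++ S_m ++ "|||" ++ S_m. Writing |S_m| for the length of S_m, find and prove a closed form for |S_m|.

Claim: |S_m| = 6·3^m − 3.

Base case: |S_0| = 3, and 6·3^0 − 3 = 3.
Assume |S_r| = 6·3^r − 3.
Then |S_{r+1}| = 3|S_r| + 6 = 3(6·3^r − 3) + 6 = 6·3^{r+1} − 9 + 6 = 6·3^{r+1} − 3.
By induction, |S_m| = 6·3^m − 3 for all m ≥ 0.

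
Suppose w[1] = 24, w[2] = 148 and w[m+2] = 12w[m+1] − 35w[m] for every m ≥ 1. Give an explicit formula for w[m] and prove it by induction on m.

Claim: w[m] = 2·5^m + 2·7^m.

Base cases: w[1] = 24 and 2·5^1 + 2·7^1 = 24; w[2] = 148 and 2·5^2 + 2·7^2 = 148.
Assume w[j] = 2·5^j + 2·7^j for all 1 ≤ j ≤ k, where k ≥ 2.
Then w[k+1] = 12w[k] − 35w[k−1] = 12·(2·5^k + 2·7^k) − 35·(2·5^{k−1} + 2·7^{k−1}) = 2·(12·5 − 35)5^{k−1} + 2·(12·7 − 35)7^{k−1} = 50·5^{k−1} + 98·7^{k−1} = 2·5^{k+1} + 2·7^{k+1}.
By strong induction, w[m] = 2·5^m + 2·7^m for all m ≥ 1.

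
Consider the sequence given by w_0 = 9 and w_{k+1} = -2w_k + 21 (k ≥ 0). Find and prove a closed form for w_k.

Claim: w_k = 2·(-2)^k + 7.

Base case: w_0 = 9, and 2·(-2)^0 + 7 = 2 + 7 = 9.
Assume w_m = 2·(-2)^m + 7 for some m ≥ 0.
Then w_{m+1} = -2w_m + 21 = -2·(2·(-2)^m + 7) + 21 = -4·(-2)^m − 14 + 21 = 2·(-2)^{m+1} + 7.
So the formula holds for m+1, and by induction w_k = 2·(-2)^k + 7 for all k ≥ 0.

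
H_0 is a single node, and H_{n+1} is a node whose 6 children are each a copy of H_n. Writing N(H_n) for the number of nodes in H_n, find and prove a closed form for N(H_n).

Claim: N(H_n) = (6^{n+1} − 1)/5.

Base case: N(H_0) = 1, and (6^{0+1} − 1)/5 = 1.
Assume N(H_k) = (6^{k+1} − 1)/5.
Then N(H_{k+1}) = 1 + 6N(H_k) = 1 + 6·(6^{k+1} − 1)/5 = 1 + (6^{k+2} − 6)/5 = (5 + 6^{k+2} − 6)/5 = (6^{k+2} − 1)/5.
This completes the inductive step, so N(H_n) = (6^{n+1} − 1)/5 for all n ≥ 0.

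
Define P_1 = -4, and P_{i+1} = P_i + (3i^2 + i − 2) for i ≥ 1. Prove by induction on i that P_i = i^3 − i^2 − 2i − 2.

Base case: P_1 = -4, and 1^3 − 1^2 − 2·1 − 2 = -4.
Assume P_m = m^3 − m^2 − 2m − 2.
Then P_{m+1} = P_m + (3m^2 + m − 2) = (m^3 − m^2 − 2m − 2) + (3m^2 + m − 2) = m^3 + 2m^2 − m − 4,
and (m+1)^3 − (m+1)^2 − 2·(m+1) − 2 = m^3 + 2m^2 − m − 4.
Hence P_i = i^3 − i^2 − 2i − 2 for every i ≥ 1, by induction.

P_i = i^3 − i^2 − 2i − 2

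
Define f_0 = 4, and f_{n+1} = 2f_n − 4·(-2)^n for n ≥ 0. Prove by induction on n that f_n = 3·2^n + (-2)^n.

Base case: f_0 = 4, and 3·2^0 + (-2)^0 = 3 + 1 = 4.
Assume f_m = 3·2^m + (-2)^m for some m ≥ 0.
Then f_{m+1} = 2f_m − 4·(-2)^m = 2·(3·2^m + (-2)^m) − 4·(-2)^m = 3·2^{m+1} + 2·(-2)^m − 4·(-2)^m = 3·2^{m+1} − 2·(-2)^m = 3·2^{m+1} + (-2)^{m+1}.
Hence f_n = 3·2^n + (-2)^n for every n ≥ 0, by induction.

f_n = 3·2^n + (-2)^n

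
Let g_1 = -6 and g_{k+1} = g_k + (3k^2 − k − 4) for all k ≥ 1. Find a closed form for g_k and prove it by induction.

Claim: g_k = k^3 − 2k^2 − 3k − 2.

Base case: g_1 = -6, and 1^3 − 2·1^2 − 3·1 − 2 = -6.
Assume g_r = r^3 − 2r^2 − 3r − 2.
Then g_{r+1} = g_r + (3r^2 − r − 4) = (r^3 − 2r^2 − 3r − 2) + (3r^2 − r − 4) = r^3 + r^2 − 4r − 6,
and (r+1)^3 − 2·(r+1)^2 − 3·(r+1) − 2 = r^3 + r^2 − 4r − 6.
Hence g_k = k^3 − 2k^2 − 3k − 2 for every k ≥ 1, by induction.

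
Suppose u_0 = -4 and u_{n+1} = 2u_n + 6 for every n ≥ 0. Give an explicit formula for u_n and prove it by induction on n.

Claim: u_n = 2^{n+1} − 6.

Base case: u_0 = -4, and 2^{0+1} − 6 = 2 − 6 = -4.
Assume u_j = 2^{j+1} − 6 for some j ≥ 0.
Then u_{j+1} = 2u_j + 6 = 2·(2^{j+1} − 6) + 6 = 2^{j+2} − 12 + 6 = 2^{j+2} − 6.
So the formula holds for j+1, and by induction u_n = 2^{n+1} − 6 for all n ≥ 0.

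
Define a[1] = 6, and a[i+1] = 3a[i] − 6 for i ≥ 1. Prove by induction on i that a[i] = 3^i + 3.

Base case: a[1] = 6, and 3^1 + 3 = 3 + 3 = 6.
Assume a[k] = 3^k + 3 for some k ≥ 1.
Then a[k+1] = 3a[k] − 6 = 3·(3^k + 3) − 6 = 3^{k+1} + 9 − 6 = 3^{k+1} + 3.
This completes the inductive step, so a[i] = 3^i + 3 for all i ≥ 1.

a[i] = 3^i + 3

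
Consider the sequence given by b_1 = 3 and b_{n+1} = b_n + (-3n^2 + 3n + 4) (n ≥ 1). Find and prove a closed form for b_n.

Claim: b_n = -n^3 + 3n^2 + 2n − 1.

Base case: b_1 = 3, and -1^3 + 3·1^2 + 2·1 − 1 = 3.
Assume b_m = -m^3 + 3m^2 + 2m − 1.
Then b_{m+1} = b_m + (-3m^2 + 3m + 4) = (-m^3 + 3m^2 + 2m − 1) + (-3m^2 + 3m + 4) = -m^3 + 5m + 3,
and -(m+1)^3 + 3·(m+1)^2 + 2·(m+1) − 1 = -m^3 + 5m + 3.
By induction, b_n = -n^3 + 3n^2 + 2n − 1 for all n ≥ 1.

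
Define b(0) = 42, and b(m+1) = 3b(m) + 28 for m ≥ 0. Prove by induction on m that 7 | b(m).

Base case: b(0) = 42 = 7·6, so 7 | b(0).
Assume 7 | b(r), so b(r) = 7t for some integer t.
Then b(r+1) = 3b(r) + 28 = 3·(7t) + 28 = 7(3t + 4), so 7 | b(r+1).
This completes the inductive step, so 7 | b(m) for all m ≥ 0.

7 | b(m)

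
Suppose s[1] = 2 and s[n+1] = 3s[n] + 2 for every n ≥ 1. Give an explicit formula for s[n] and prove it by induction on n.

Claim: s[n] = 3^n − 1.

Base case: s[1] = 2, and 3^1 − 1 = 3 − 1 = 2.
Assume s[r] = 3^r − 1 for some r ≥ 1.
Then s[r+1] = 3s[r] + 2 = 3·(3^r − 1) + 2 = 3^{r+1} − 3 + 2 = 3^{r+1} − 1.
By induction, s[n] = 3^n − 1 for all n ≥ 1.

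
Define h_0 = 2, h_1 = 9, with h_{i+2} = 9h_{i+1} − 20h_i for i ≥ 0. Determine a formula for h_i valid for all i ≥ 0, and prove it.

Claim: h_i = 5^i + 4^i.

Base cases: h_0 = 2 and 5^0 + 4^0 = 2; h_1 = 9 and 5^1 + 4^1 = 9.
Assume h_j = 5^j + 4^j for all 0 ≤ j ≤ m, where m ≥ 1.
Then h_{m+1} = 9h_m − 20h_{m−1} = 9·(5^m + 4^m) − 20·(5^{m−1} + 4^{m−1}) = (9·5 − 20)5^{m−1} + (9·4 − 20)4^{m−1} = 25·5^{m−1} + 16·4^{m−1} = 5^{m+1} + 4^{m+1}.
By strong induction, h_i = 5^i + 4^i for all i ≥ 0.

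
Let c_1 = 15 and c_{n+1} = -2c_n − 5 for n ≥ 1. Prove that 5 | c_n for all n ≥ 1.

Base case: c_1 = 15 = 5·3, so 5 | c_1.
Assume 5 | c_k, so c_k = 5t for some integer t.
Then c_{k+1} = -2c_k − 5 = -2·(5t) − 5 = 5(-2t − 1), so 5 | c_{k+1}.
So the property holds for k+1, and by induction 5 | c_n for all n ≥ 1.

5 | c_n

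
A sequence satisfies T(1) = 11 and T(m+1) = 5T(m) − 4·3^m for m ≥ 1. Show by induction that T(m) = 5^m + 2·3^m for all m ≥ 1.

Base case: T(1) = 11, and 5^1 + 2·3^1 = 5 + 6 = 11.
Assume T(k) = 5^k + 2·3^k for some k ≥ 1.
Then T(k+1) = 5T(k) − 4·3^k = 5·(5^k + 2·3^k) − 4·3^k = 5^{k+1} + 10·3^k − 4·3^k = 5^{k+1} + 6·3^k = 5^{k+1} + 2·3^{k+1}.
This completes the inductive step, so T(m) = 5^m + 2·3^m for all m ≥ 1.

T(m) = 5^m + 2·3^m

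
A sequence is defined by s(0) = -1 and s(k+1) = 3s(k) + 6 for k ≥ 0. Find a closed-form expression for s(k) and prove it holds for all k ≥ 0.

Claim: s(k) = 2·3^k − 3.

Base case: s(0) = -1, and 2·3^0 − 3 = 2 − 3 = -1.
Assume s(j) = 2·3^j − 3 for some j ≥ 0.
Then s(j+1) = 3s(j) + 6 = 3·(2·3^j − 3) + 6 = 6·3^j − 9 + 6 = 2·3^{j+1} − 3.
This completes the inductive step, so s(k) = 2·3^k − 3 for all k ≥ 0.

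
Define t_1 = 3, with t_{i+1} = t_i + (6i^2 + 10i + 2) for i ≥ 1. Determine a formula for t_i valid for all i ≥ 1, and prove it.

Claim: t_i = 2i^3 + 2i^2 − 2i + 1.

Base case: t_1 = 3, and 2·1^3 + 2·1^2 − 2·1 + 1 = 3.
Assume t_k = 2k^3 + 2k^2 − 2k + 1.
Then t_{k+1} = t_k + (6k^2 + 10k + 2) = (2k^3 + 2k^2 − 2k + 1) + (6k^2 + 10k + 2) = 2k^3 + 8k^2 + 8k + 3,
and 2·(k+1)^3 + 2·(k+1)^2 − 2·(k+1) + 1 = 2k^3 + 8k^2 + 8k + 3.
By induction, t_i = 2i^3 + 2i^2 − 2i + 1 for all i ≥ 1.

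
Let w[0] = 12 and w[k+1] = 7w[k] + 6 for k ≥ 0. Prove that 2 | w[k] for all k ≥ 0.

Base case: w[0] = 12 = 2·6, so 2 | w[0].
Assume 2 | w[j], so w[j] = 2t for some integer t.
Then w[j+1] = 7w[j] + 6 = 7·(2t) + 6 = 2(7t + 3), so 2 | w[j+1].
So the property holds for j+1, and by induction 2 | w[k] for all k ≥ 0.

2 | w[k]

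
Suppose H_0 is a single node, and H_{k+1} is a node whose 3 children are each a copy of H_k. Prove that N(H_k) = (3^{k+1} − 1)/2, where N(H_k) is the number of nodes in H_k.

Base case: N(H_0) = 1, and (3^{0+1} − 1)/2 = 1.
Assume N(H_m) = (3^{m+1} − 1)/2.
Then N(H_{m+1}) = 1 + 3N(H_m) = 1 + 3·(3^{m+1} − 1)/2 = 1 + (3^{m+2} − 3)/2 = (2 + 3^{m+2} − 3)/2 = (3^{m+2} − 1)/2.
Hence N(H_k) = (3^{k+1} − 1)/2 for every k ≥ 0, by induction.

N(H_k) = (3^{k+1} − 1)/2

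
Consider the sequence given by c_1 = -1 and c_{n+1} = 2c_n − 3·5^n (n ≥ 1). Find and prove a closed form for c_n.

Claim: c_n = 2·2^n − 5^n.

Base case: c_1 = -1, and 2·2^1 − 5^1 = 4 − 5 = -1.
Assume c_r = 2·2^r − 5^r for some r ≥ 1.
Then c_{r+1} = 2c_r − 3·5^r = 2·(2·2^r − 5^r) − 3·5^r = 2·2^{r+1} − 2·5^r − 3·5^r = 2·2^{r+1} − 5·5^r = 2·2^{r+1} − 5^{r+1}.
Hence c_n = 2·2^n − 5^n for every n ≥ 1, by induction.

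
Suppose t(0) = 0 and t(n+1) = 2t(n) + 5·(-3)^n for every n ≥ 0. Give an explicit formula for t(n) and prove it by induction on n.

Claim: t(n) = 2^n − (-3)^n.

Base case: t(0) = 0, and 2^0 − (-3)^0 = 1 − 1 = 0.
Assume t(j) = 2^j − (-3)^j for some j ≥ 0.
Then t(j+1) = 2t(j) + 5·(-3)^j = 2·(2^j − (-3)^j) + 5·(-3)^j = 2^{j+1} − 2·(-3)^j + 5·(-3)^j = 2^{j+1} + 3·(-3)^j = 2^{j+1} − (-3)^{j+1}.
So the formula holds for j+1, and by induction t(n) = 2^n − (-3)^n for all n ≥ 0.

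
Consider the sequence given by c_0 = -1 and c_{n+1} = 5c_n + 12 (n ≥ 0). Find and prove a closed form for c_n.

Claim: c_n = 2·5^n − 3.

Base case: c_0 = -1, and 2·5^0 − 3 = 2 − 3 = -1.
Assume c_r = 2·5^r − 3 for some r ≥ 0.
Then c_{r+1} = 5c_r + 12 = 5·(2·5^r − 3) + 12 = 10·5^r − 15 + 12 = 2·5^{r+1} − 3.
So the formula holds for r+1, and by induction c_n = 2·5^n − 3 for all n ≥ 0.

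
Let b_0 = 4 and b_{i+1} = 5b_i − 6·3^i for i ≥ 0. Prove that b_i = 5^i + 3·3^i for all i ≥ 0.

Base case: b_0 = 4, and 5^0 + 3·3^0 = 1 + 3 = 4.
Assume b_m = 5^m + 3·3^m for some m ≥ 0.
Then b_{m+1} = 5b_m − 6·3^m = 5·(5^m + 3·3^m) − 6·3^m = 5^{m+1} + 15·3^m − 6·3^m = 5^{m+1} + 9·3^m = 5^{m+1} + 3·3^{m+1}.
This completes the inductive step, so b_i = 5^i + 3·3^i for all i ≥ 0.

b_i = 5^i + 3·3^i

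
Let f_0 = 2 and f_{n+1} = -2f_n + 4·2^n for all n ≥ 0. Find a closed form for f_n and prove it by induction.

Claim: f_n = (-2)^n + 2^n.

Base case: f_0 = 2, and (-2)^0 + 2^0 = 1 + 1 = 2.
Assume f_k = (-2)^k + 2^k for some k ≥ 0.
Then f_{k+1} = -2f_k + 4·2^k = -2·((-2)^k + 2^k) + 4·2^k = (-2)^{k+1} − 2·2^k + 4·2^k = (-2)^{k+1} + 2·2^k = (-2)^{k+1} + 2^{k+1}.
This completes the inductive step, so f_n = (-2)^n + 2^n for all n ≥ 0.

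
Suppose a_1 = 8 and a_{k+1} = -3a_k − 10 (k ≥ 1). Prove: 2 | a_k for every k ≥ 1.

Base case: a_1 = 8 = 2·4, so 2 | a_1.
Assume 2 | a_m, so a_m = 2t for some integer t.
Then a_{m+1} = -3a_m − 10 = -3·(2t) − 10 = 2(-3t − 5), so 2 | a_{m+1}.
Hence 2 | a_k for every k ≥ 1, by induction.

2 | a_k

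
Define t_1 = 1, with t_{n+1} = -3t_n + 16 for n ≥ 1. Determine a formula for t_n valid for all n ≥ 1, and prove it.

Claim: t_n = (-3)^n + 4.

Base case: t_1 = 1, and (-3)^1 + 4 = -3 + 4 = 1.
Assume t_k = (-3)^k + 4 for some k ≥ 1.
Then t_{k+1} = -3t_k + 16 = -3·((-3)^k + 4) + 16 = -3·(-3)^k − 12 + 16 = (-3)^{k+1} + 4.
So the formula holds for k+1, and by induction t_n = (-3)^n + 4 for all n ≥ 1.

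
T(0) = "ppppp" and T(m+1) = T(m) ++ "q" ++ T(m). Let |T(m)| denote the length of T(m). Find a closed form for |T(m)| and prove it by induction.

Claim: |T(m)| = 6·2^m − 1.

Base case: |T(0)| = 5, and 6·2^0 − 1 = 5.
Assume |T(k)| = 6·2^k − 1.
Then |T(k+1)| = |T(k)| + 1 + |T(k)| = 2|T(k)| + 1 = 2(6·2^k − 1) + 1 = 6·2^{k+1} − 2 + 1 = 6·2^{k+1} − 1.
Hence |T(m)| = 6·2^m − 1 for every m ≥ 0, by induction.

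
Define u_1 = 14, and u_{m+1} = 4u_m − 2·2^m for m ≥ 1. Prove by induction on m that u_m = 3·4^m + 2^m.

Base case: u_1 = 14, and 3·4^1 + 2^1 = 12 + 2 = 14.
Assume u_r = 3·4^r + 2^r for some r ≥ 1.
Then u_{r+1} = 4u_r − 2·2^r = 4·(3·4^r + 2^r) − 2·2^r = 3·4^{r+1} + 4·2^r − 2·2^r = 3·4^{r+1} + 2·2^r = 3·4^{r+1} + 2^{r+1}.
So the formula holds for r+1, and by induction u_m = 3·4^m + 2^m for all m ≥ 1.

u_m = 3·4^m + 2^m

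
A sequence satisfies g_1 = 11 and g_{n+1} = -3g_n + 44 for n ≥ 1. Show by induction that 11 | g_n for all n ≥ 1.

Base case: g_1 = 11 = 11·1, so 11 | g_1.
Assume 11 | g_j, so g_j = 11t for some integer t.
Then g_{j+1} = -3g_j + 44 = -3·(11t) + 44 = 11(-3t + 4), so 11 | g_{j+1}.
So the property holds for j+1, and by induction 11 | g_n for all n ≥ 1.

11 | g_n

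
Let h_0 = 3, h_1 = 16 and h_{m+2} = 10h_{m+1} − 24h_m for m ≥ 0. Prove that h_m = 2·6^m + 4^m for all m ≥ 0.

Base cases: h_0 = 3 and 2·6^0 + 4^0 = 3; h_1 = 16 and 2·6^1 + 4^1 = 16.
Assume h_j = 2·6^j + 4^j for all 0 ≤ j ≤ k, where k ≥ 1.
Then h_{k+1} = 10h_k − 24h_{k−1} = 10·(2·6^k + 4^k) − 24·(2·6^{k−1} + 4^{k−1}) = 2·(10·6 − 24)6^{k−1} + (10·4 − 24)4^{k−1} = 72·6^{k−1} + 16·4^{k−1} = 2·6^{k+1} + 4^{k+1}.
Hence h_m = 2·6^m + 4^m for every m ≥ 0, by strong induction.

h_m = 2·6^m + 4^m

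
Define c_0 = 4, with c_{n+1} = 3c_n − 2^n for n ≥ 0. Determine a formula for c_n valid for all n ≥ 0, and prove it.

Claim: c_n = 3·3^n + 2^n.

Base case: c_0 = 4, and 3·3^0 + 2^0 = 3 + 1 = 4.
Assume c_r = 3·3^r + 2^r for some r ≥ 0.
Then c_{r+1} = 3c_r − 2^r = 3·(3·3^r + 2^r) − 2^r = 3·3^{r+1} + 3·2^r − 2^r = 3·3^{r+1} + 2·2^r = 3·3^{r+1} + 2^{r+1}.
Hence c_n = 3·3^n + 2^n for every n ≥ 0, by induction.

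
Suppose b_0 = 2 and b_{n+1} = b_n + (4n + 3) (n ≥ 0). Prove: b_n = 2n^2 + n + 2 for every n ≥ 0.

Base case: b_0 = 2, and 2·0^2 + 0 + 2 = 2.
Assume b_j = 2j^2 + j + 2.
Then b_{j+1} = b_j + (4j + 3) = (2j^2 + j + 2) + (4j + 3) = 2j^2 + 5j + 5,
and 2·(j+1)^2 + (j+1) + 2 = 2j^2 + 5j + 5.
This completes the inductive step, so b_n = 2n^2 + n + 2 for all n ≥ 0.

b_n = 2n^2 + n + 2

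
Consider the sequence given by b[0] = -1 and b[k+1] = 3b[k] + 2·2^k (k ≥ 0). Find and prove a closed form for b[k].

Claim: b[k] = 3^k − 2·2^k.

Base case: b[0] = -1, and 3^0 − 2·2^0 = 1 − 2 = -1.
Assume b[m] = 3^m − 2·2^m for some m ≥ 0.
Then b[m+1] = 3b[m] + 2·2^m = 3·(3^m − 2·2^m) + 2·2^m = 3^{m+1} − 6·2^m + 2·2^m = 3^{m+1} − 4·2^m = 3^{m+1} − 2·2^{m+1}.
So the formula holds for m+1, and by induction b[k] = 3^k − 2·2^k for all k ≥ 0.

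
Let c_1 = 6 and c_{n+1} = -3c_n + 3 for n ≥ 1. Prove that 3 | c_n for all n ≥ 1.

Base case: c_1 = 6 = 3·2, so 3 | c_1.
Assume 3 | c_r, so c_r = 3t for some integer t.
Then c_{r+1} = -3c_r + 3 = -3·(3t) + 3 = 3(-3t + 1), so 3 | c_{r+1}.
So the property holds for r+1, and by induction 3 | c_n for all n ≥ 1.

3 | c_n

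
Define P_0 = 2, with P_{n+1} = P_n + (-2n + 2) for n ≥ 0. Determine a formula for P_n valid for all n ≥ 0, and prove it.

Claim: P_n = -n^2 + 3n + 2.

Base case: P_0 = 2, and -0^2 + 3·0 + 2 = 2.
Assume P_m = -m^2 + 3m + 2.
Then P_{m+1} = P_m + (-2m + 2) = (-m^2 + 3m + 2) + (-2m + 2) = -m^2 + m + 4,
and -(m+1)^2 + 3·(m+1) + 2 = -m^2 + m + 4.
Hence P_n = -n^2 + 3n + 2 for every n ≥ 0, by induction.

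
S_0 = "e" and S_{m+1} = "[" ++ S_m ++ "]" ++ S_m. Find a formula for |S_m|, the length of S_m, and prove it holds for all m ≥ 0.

Claim: |S_m| = 3·2^m − 2.

Base case: |S_0| = 1, and 3·2^0 − 2 = 1.
Assume |S_r| = 3·2^r − 2.
Then |S_{r+1}| = 1 + |S_r| + 1 + |S_r| = 2|S_r| + 2 = 2(3·2^r − 2) + 2 = 3·2^{r+1} − 4 + 2 = 3·2^{r+1} − 2.
This completes the inductive step, so |S_m| = 3·2^m − 2 for all m ≥ 0.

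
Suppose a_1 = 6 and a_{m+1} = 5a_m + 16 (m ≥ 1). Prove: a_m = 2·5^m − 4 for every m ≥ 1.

Base case: a_1 = 6, and 2·5^1 − 4 = 10 − 4 = 6.
Assume a_r = 2·5^r − 4 for some r ≥ 1.
Then a_{r+1} = 5a_r + 16 = 5·(2·5^r − 4) + 16 = 10·5^r − 20 + 16 = 2·5^{r+1} − 4.
This completes the inductive step, so a_m = 2·5^m − 4 for all m ≥ 1.

a_m = 2·5^m − 4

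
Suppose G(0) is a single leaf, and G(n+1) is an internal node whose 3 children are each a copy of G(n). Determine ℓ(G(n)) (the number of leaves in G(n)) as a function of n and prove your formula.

Claim: ℓ(G(n)) = 3^n.

Base case: ℓ(G(0)) = 1, and 3^0 = 1.
Assume ℓ(G(k)) = 3^k.
Then ℓ(G(k+1)) = 3·ℓ(G(k)) = 3·3^k = 3^{k+1}.
By induction, ℓ(G(n)) = 3^n for all n ≥ 0.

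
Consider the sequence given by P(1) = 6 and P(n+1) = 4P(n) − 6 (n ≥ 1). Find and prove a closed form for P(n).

Claim: P(n) = 4^n + 2.

Base case: P(1) = 6, and 4^1 + 2 = 4 + 2 = 6.
Assume P(m) = 4^m + 2 for some m ≥ 1.
Then P(m+1) = 4P(m) − 6 = 4·(4^m + 2) − 6 = 4^{m+1} + 8 − 6 = 4^{m+1} + 2.
So the formula holds for m+1, and by induction P(n) = 4^n + 2 for all n ≥ 1.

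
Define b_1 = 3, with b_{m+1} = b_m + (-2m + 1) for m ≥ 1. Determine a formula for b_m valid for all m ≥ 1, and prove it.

Claim: b_m = -m^2 + 2m + 2.

Base case: b_1 = 3, and -1^2 + 2·1 + 2 = 3.
Assume b_j = -j^2 + 2j + 2.
Then b_{j+1} = b_j + (-2j + 1) = (-j^2 + 2j + 2) + (-2j + 1) = -j^2 + 3,
and -(j+1)^2 + 2·(j+1) + 2 = -j^2 + 3.
By induction, b_m = -m^2 + 2m + 2 for all m ≥ 1.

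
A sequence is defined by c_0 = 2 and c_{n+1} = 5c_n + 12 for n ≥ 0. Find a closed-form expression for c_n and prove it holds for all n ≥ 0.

Claim: c_n = 5^{n+1} − 3.

Base case: c_0 = 2, and 5^{0+1} − 3 = 5 − 3 = 2.
Assume c_r = 5^{r+1} − 3 for some r ≥ 0.
Then c_{r+1} = 5c_r + 12 = 5·(5^{r+1} − 3) + 12 = 5^{r+2} − 15 + 12 = 5^{r+2} − 3.
By induction, c_n = 5^{n+1} − 3 for all n ≥ 0.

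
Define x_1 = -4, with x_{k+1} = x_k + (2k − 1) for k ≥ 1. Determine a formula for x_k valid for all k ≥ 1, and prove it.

Claim: x_k = k^2 − 2k − 3.

Base case: x_1 = -4, and 1^2 − 2·1 − 3 = -4.
Assume x_j = j^2 − 2j − 3.
Then x_{j+1} = x_j + (2j − 1) = (j^2 − 2j − 3) + (2j − 1) = j^2 − 4,
and (j+1)^2 − 2·(j+1) − 3 = j^2 − 4.
Hence x_k = k^2 − 2k − 3 for every k ≥ 1, by induction.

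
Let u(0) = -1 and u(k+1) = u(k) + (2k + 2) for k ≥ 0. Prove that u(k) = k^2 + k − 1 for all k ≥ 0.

Base case: u(0) = -1, and 0^2 + 0 − 1 = -1.
Assume u(j) = j^2 + j − 1.
Then u(j+1) = u(j) + (2j + 2) = (j^2 + j − 1) + (2j + 2) = j^2 + 3j + 1,
and (j+1)^2 + (j+1) − 1 = j^2 + 3j + 1.
This completes the inductive step, so u(k) = k^2 + k − 1 for all k ≥ 0.

u(k) = k^2 + k − 1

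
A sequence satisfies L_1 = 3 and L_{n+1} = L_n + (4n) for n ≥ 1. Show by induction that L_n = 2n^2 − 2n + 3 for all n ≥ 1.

Base case: L_1 = 3, and 2·1^2 − 2·1 + 3 = 3.
Assume L_j = 2j^2 − 2j + 3.
Then L_{j+1} = L_j + (4j) = (2j^2 − 2j + 3) + (4j) = 2j^2 + 2j + 3,
and 2·(j+1)^2 − 2·(j+1) + 3 = 2j^2 + 2j + 3.
By induction, L_n = 2n^2 − 2n + 3 for all n ≥ 1.

L_n = 2n^2 − 2n + 3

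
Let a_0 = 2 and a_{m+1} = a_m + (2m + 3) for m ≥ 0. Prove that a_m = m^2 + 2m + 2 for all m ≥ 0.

Base case: a_0 = 2, and 0^2 + 2·0 + 2 = 2.
Assume a_j = j^2 + 2j + 2.
Then a_{j+1} = a_j + (2j + 3) = (j^2 + 2j + 2) + (2j + 3) = j^2 + 4j + 5,
and (j+1)^2 + 2·(j+1) + 2 = j^2 + 4j + 5.
This completes the inductive step, so a_m = m^2 + 2m + 2 for all m ≥ 0.

a_m = m^2 + 2m + 2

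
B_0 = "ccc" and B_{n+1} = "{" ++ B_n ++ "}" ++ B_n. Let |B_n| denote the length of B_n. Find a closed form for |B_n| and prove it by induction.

Claim: |B_n| = 5·2^n − 2.

Base case: |B_0| = 3, and 5·2^0 − 2 = 3.
Assume |B_j| = 5·2^j − 2.
Then |B_{j+1}| = 1 + |B_j| + 1 + |B_j| = 2|B_j| + 2 = 2(5·2^j − 2) + 2 = 5·2^{j+1} − 4 + 2 = 5·2^{j+1} − 2.
So the formula holds for j+1, and by induction |B_n| = 5·2^n − 2 for all n ≥ 0.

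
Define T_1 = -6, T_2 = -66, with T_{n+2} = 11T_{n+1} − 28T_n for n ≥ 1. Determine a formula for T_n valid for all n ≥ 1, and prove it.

Claim: T_n = 2·4^n − 2·7^n.

Base cases: T_1 = -6 and 2·4^1 − 2·7^1 = -6; T_2 = -66 and 2·4^2 − 2·7^2 = -66.
Assume T_j = 2·4^j − 2·7^j for all 1 ≤ j ≤ k, where k ≥ 2.
Then T_{k+1} = 11T_k − 28T_{k−1} = 11·(2·4^k − 2·7^k) − 28·(2·4^{k−1} − 2·7^{k−1}) = 2·(11·4 − 28)4^{k−1} − 2·(11·7 − 28)7^{k−1} = 32·4^{k−1} − 98·7^{k−1} = 2·4^{k+1} − 2·7^{k+1}.
Hence T_n = 2·4^n − 2·7^n for every n ≥ 1, by strong induction.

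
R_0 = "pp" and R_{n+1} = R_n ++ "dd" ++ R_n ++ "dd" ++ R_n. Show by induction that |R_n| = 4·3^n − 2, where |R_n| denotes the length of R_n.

Base case: |R_0| = 2, and 4·3^0 − 2 = 2.
Assume |R_j| = 4·3^j − 2.
Then |R_{j+1}| = 3|R_j| + 4 = 3(4·3^j − 2) + 4 = 4·3^{j+1} − 6 + 4 = 4·3^{j+1} − 2.
Hence |R_n| = 4·3^n − 2 for every n ≥ 0, by induction.

|R_n| = 4·3^n − 2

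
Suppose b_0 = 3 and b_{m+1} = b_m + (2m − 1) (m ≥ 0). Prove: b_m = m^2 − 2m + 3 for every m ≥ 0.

Base case: b_0 = 3, and 0^2 − 2·0 + 3 = 3.
Assume b_k = k^2 − 2k + 3.
Then b_{k+1} = b_k + (2k − 1) = (k^2 − 2k + 3) + (2k − 1) = k^2 + 2,
and (k+1)^2 − 2·(k+1) + 3 = k^2 + 2.
This completes the inductive step, so b_m = m^2 − 2m + 3 for all m ≥ 0.

b_m = m^2 − 2m + 3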